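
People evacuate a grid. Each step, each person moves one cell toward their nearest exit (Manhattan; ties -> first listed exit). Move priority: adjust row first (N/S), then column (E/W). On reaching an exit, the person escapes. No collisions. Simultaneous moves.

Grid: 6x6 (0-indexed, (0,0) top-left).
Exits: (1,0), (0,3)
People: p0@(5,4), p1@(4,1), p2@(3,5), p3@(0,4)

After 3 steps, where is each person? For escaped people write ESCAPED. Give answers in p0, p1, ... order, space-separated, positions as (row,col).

Step 1: p0:(5,4)->(4,4) | p1:(4,1)->(3,1) | p2:(3,5)->(2,5) | p3:(0,4)->(0,3)->EXIT
Step 2: p0:(4,4)->(3,4) | p1:(3,1)->(2,1) | p2:(2,5)->(1,5) | p3:escaped
Step 3: p0:(3,4)->(2,4) | p1:(2,1)->(1,1) | p2:(1,5)->(0,5) | p3:escaped

(2,4) (1,1) (0,5) ESCAPED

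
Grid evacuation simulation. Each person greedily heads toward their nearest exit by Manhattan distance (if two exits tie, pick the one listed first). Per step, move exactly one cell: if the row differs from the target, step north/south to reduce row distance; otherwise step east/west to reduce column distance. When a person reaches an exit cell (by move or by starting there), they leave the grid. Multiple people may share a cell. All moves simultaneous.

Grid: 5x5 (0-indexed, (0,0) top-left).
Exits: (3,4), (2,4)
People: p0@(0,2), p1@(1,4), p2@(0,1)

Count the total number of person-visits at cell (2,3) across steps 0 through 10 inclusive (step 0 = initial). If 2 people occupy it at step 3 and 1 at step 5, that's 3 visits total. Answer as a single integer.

Step 0: p0@(0,2) p1@(1,4) p2@(0,1) -> at (2,3): 0 [-], cum=0
Step 1: p0@(1,2) p1@ESC p2@(1,1) -> at (2,3): 0 [-], cum=0
Step 2: p0@(2,2) p1@ESC p2@(2,1) -> at (2,3): 0 [-], cum=0
Step 3: p0@(2,3) p1@ESC p2@(2,2) -> at (2,3): 1 [p0], cum=1
Step 4: p0@ESC p1@ESC p2@(2,3) -> at (2,3): 1 [p2], cum=2
Step 5: p0@ESC p1@ESC p2@ESC -> at (2,3): 0 [-], cum=2
Total visits = 2

Answer: 2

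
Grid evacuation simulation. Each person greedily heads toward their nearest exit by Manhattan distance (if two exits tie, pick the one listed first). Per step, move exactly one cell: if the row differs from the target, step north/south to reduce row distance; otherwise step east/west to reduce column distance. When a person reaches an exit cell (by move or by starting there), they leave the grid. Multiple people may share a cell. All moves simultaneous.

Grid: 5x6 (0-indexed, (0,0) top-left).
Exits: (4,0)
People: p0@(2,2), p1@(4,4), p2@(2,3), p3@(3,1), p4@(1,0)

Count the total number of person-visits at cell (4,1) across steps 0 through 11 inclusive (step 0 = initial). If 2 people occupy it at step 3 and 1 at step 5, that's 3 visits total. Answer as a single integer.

Step 0: p0@(2,2) p1@(4,4) p2@(2,3) p3@(3,1) p4@(1,0) -> at (4,1): 0 [-], cum=0
Step 1: p0@(3,2) p1@(4,3) p2@(3,3) p3@(4,1) p4@(2,0) -> at (4,1): 1 [p3], cum=1
Step 2: p0@(4,2) p1@(4,2) p2@(4,3) p3@ESC p4@(3,0) -> at (4,1): 0 [-], cum=1
Step 3: p0@(4,1) p1@(4,1) p2@(4,2) p3@ESC p4@ESC -> at (4,1): 2 [p0,p1], cum=3
Step 4: p0@ESC p1@ESC p2@(4,1) p3@ESC p4@ESC -> at (4,1): 1 [p2], cum=4
Step 5: p0@ESC p1@ESC p2@ESC p3@ESC p4@ESC -> at (4,1): 0 [-], cum=4
Total visits = 4

Answer: 4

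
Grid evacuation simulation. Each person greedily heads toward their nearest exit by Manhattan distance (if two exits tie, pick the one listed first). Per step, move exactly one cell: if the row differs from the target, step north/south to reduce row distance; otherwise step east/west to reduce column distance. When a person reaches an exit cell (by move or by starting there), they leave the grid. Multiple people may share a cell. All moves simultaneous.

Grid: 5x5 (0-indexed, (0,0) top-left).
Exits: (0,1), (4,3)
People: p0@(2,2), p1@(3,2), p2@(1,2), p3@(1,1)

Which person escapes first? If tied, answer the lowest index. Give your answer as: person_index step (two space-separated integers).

Step 1: p0:(2,2)->(1,2) | p1:(3,2)->(4,2) | p2:(1,2)->(0,2) | p3:(1,1)->(0,1)->EXIT
Step 2: p0:(1,2)->(0,2) | p1:(4,2)->(4,3)->EXIT | p2:(0,2)->(0,1)->EXIT | p3:escaped
Step 3: p0:(0,2)->(0,1)->EXIT | p1:escaped | p2:escaped | p3:escaped
Exit steps: [3, 2, 2, 1]
First to escape: p3 at step 1

Answer: 3 1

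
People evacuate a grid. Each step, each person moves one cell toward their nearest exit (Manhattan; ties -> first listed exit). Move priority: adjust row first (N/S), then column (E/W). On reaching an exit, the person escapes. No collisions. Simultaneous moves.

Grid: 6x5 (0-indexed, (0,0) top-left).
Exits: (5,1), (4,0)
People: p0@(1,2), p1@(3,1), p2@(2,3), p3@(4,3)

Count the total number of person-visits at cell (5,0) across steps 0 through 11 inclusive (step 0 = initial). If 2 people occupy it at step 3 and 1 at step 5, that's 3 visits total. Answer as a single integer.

Answer: 0

Derivation:
Step 0: p0@(1,2) p1@(3,1) p2@(2,3) p3@(4,3) -> at (5,0): 0 [-], cum=0
Step 1: p0@(2,2) p1@(4,1) p2@(3,3) p3@(5,3) -> at (5,0): 0 [-], cum=0
Step 2: p0@(3,2) p1@ESC p2@(4,3) p3@(5,2) -> at (5,0): 0 [-], cum=0
Step 3: p0@(4,2) p1@ESC p2@(5,3) p3@ESC -> at (5,0): 0 [-], cum=0
Step 4: p0@(5,2) p1@ESC p2@(5,2) p3@ESC -> at (5,0): 0 [-], cum=0
Step 5: p0@ESC p1@ESC p2@ESC p3@ESC -> at (5,0): 0 [-], cum=0
Total visits = 0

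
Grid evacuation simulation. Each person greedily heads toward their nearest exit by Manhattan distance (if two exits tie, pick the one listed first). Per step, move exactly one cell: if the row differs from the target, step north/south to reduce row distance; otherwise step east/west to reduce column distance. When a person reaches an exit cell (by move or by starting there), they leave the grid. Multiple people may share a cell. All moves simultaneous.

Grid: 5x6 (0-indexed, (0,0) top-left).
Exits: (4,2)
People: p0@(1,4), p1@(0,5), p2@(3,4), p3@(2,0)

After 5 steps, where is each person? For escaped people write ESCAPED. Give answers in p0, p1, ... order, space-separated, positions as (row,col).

Step 1: p0:(1,4)->(2,4) | p1:(0,5)->(1,5) | p2:(3,4)->(4,4) | p3:(2,0)->(3,0)
Step 2: p0:(2,4)->(3,4) | p1:(1,5)->(2,5) | p2:(4,4)->(4,3) | p3:(3,0)->(4,0)
Step 3: p0:(3,4)->(4,4) | p1:(2,5)->(3,5) | p2:(4,3)->(4,2)->EXIT | p3:(4,0)->(4,1)
Step 4: p0:(4,4)->(4,3) | p1:(3,5)->(4,5) | p2:escaped | p3:(4,1)->(4,2)->EXIT
Step 5: p0:(4,3)->(4,2)->EXIT | p1:(4,5)->(4,4) | p2:escaped | p3:escaped

ESCAPED (4,4) ESCAPED ESCAPED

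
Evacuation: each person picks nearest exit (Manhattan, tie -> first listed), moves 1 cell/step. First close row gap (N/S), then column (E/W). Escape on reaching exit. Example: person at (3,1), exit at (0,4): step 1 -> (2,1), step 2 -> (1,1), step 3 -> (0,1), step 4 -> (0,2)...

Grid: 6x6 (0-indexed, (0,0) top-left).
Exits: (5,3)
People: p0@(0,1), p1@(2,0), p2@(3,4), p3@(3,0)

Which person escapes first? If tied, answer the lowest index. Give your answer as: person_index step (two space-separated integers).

Answer: 2 3

Derivation:
Step 1: p0:(0,1)->(1,1) | p1:(2,0)->(3,0) | p2:(3,4)->(4,4) | p3:(3,0)->(4,0)
Step 2: p0:(1,1)->(2,1) | p1:(3,0)->(4,0) | p2:(4,4)->(5,4) | p3:(4,0)->(5,0)
Step 3: p0:(2,1)->(3,1) | p1:(4,0)->(5,0) | p2:(5,4)->(5,3)->EXIT | p3:(5,0)->(5,1)
Step 4: p0:(3,1)->(4,1) | p1:(5,0)->(5,1) | p2:escaped | p3:(5,1)->(5,2)
Step 5: p0:(4,1)->(5,1) | p1:(5,1)->(5,2) | p2:escaped | p3:(5,2)->(5,3)->EXIT
Step 6: p0:(5,1)->(5,2) | p1:(5,2)->(5,3)->EXIT | p2:escaped | p3:escaped
Step 7: p0:(5,2)->(5,3)->EXIT | p1:escaped | p2:escaped | p3:escaped
Exit steps: [7, 6, 3, 5]
First to escape: p2 at step 3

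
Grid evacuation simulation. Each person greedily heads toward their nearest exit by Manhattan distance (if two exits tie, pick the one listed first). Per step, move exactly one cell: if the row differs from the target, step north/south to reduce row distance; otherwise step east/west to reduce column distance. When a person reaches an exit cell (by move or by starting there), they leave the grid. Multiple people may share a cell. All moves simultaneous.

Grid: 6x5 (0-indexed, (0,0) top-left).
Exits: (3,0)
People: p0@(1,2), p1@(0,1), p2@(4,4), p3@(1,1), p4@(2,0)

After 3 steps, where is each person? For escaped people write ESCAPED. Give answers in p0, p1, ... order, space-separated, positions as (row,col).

Step 1: p0:(1,2)->(2,2) | p1:(0,1)->(1,1) | p2:(4,4)->(3,4) | p3:(1,1)->(2,1) | p4:(2,0)->(3,0)->EXIT
Step 2: p0:(2,2)->(3,2) | p1:(1,1)->(2,1) | p2:(3,4)->(3,3) | p3:(2,1)->(3,1) | p4:escaped
Step 3: p0:(3,2)->(3,1) | p1:(2,1)->(3,1) | p2:(3,3)->(3,2) | p3:(3,1)->(3,0)->EXIT | p4:escaped

(3,1) (3,1) (3,2) ESCAPED ESCAPED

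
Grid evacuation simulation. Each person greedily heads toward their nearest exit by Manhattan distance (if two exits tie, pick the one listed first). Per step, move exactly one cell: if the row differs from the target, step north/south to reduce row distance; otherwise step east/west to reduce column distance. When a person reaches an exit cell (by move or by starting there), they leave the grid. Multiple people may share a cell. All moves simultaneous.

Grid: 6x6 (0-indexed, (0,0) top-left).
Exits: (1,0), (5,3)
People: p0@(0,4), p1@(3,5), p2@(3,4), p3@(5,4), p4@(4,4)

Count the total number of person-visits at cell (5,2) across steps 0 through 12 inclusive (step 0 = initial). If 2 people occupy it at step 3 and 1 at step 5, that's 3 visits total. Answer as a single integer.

Answer: 0

Derivation:
Step 0: p0@(0,4) p1@(3,5) p2@(3,4) p3@(5,4) p4@(4,4) -> at (5,2): 0 [-], cum=0
Step 1: p0@(1,4) p1@(4,5) p2@(4,4) p3@ESC p4@(5,4) -> at (5,2): 0 [-], cum=0
Step 2: p0@(1,3) p1@(5,5) p2@(5,4) p3@ESC p4@ESC -> at (5,2): 0 [-], cum=0
Step 3: p0@(1,2) p1@(5,4) p2@ESC p3@ESC p4@ESC -> at (5,2): 0 [-], cum=0
Step 4: p0@(1,1) p1@ESC p2@ESC p3@ESC p4@ESC -> at (5,2): 0 [-], cum=0
Step 5: p0@ESC p1@ESC p2@ESC p3@ESC p4@ESC -> at (5,2): 0 [-], cum=0
Total visits = 0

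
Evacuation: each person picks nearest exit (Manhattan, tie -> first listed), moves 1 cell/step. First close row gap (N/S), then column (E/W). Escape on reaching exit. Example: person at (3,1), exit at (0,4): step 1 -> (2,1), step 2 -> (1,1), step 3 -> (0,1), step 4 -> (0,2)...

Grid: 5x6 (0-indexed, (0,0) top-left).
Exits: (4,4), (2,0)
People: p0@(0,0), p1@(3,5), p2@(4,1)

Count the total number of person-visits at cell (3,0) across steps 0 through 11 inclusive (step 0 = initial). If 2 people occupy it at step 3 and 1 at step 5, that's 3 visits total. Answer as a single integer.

Step 0: p0@(0,0) p1@(3,5) p2@(4,1) -> at (3,0): 0 [-], cum=0
Step 1: p0@(1,0) p1@(4,5) p2@(4,2) -> at (3,0): 0 [-], cum=0
Step 2: p0@ESC p1@ESC p2@(4,3) -> at (3,0): 0 [-], cum=0
Step 3: p0@ESC p1@ESC p2@ESC -> at (3,0): 0 [-], cum=0
Total visits = 0

Answer: 0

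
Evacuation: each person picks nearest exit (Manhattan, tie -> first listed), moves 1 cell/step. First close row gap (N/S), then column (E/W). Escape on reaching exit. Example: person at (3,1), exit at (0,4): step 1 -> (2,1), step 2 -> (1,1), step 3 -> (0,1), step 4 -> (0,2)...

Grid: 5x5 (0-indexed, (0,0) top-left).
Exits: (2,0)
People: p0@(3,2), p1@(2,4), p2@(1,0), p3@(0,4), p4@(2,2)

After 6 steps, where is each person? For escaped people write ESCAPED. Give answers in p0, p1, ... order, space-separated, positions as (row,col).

Step 1: p0:(3,2)->(2,2) | p1:(2,4)->(2,3) | p2:(1,0)->(2,0)->EXIT | p3:(0,4)->(1,4) | p4:(2,2)->(2,1)
Step 2: p0:(2,2)->(2,1) | p1:(2,3)->(2,2) | p2:escaped | p3:(1,4)->(2,4) | p4:(2,1)->(2,0)->EXIT
Step 3: p0:(2,1)->(2,0)->EXIT | p1:(2,2)->(2,1) | p2:escaped | p3:(2,4)->(2,3) | p4:escaped
Step 4: p0:escaped | p1:(2,1)->(2,0)->EXIT | p2:escaped | p3:(2,3)->(2,2) | p4:escaped
Step 5: p0:escaped | p1:escaped | p2:escaped | p3:(2,2)->(2,1) | p4:escaped
Step 6: p0:escaped | p1:escaped | p2:escaped | p3:(2,1)->(2,0)->EXIT | p4:escaped

ESCAPED ESCAPED ESCAPED ESCAPED ESCAPED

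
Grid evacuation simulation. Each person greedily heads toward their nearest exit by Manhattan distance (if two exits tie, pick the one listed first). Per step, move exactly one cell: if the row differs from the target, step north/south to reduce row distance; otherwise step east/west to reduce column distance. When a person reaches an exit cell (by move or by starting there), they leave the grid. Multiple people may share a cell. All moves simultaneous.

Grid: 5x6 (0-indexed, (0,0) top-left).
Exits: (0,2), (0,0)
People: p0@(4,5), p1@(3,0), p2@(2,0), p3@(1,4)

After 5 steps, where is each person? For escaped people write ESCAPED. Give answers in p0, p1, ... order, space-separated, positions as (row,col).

Step 1: p0:(4,5)->(3,5) | p1:(3,0)->(2,0) | p2:(2,0)->(1,0) | p3:(1,4)->(0,4)
Step 2: p0:(3,5)->(2,5) | p1:(2,0)->(1,0) | p2:(1,0)->(0,0)->EXIT | p3:(0,4)->(0,3)
Step 3: p0:(2,5)->(1,5) | p1:(1,0)->(0,0)->EXIT | p2:escaped | p3:(0,3)->(0,2)->EXIT
Step 4: p0:(1,5)->(0,5) | p1:escaped | p2:escaped | p3:escaped
Step 5: p0:(0,5)->(0,4) | p1:escaped | p2:escaped | p3:escaped

(0,4) ESCAPED ESCAPED ESCAPED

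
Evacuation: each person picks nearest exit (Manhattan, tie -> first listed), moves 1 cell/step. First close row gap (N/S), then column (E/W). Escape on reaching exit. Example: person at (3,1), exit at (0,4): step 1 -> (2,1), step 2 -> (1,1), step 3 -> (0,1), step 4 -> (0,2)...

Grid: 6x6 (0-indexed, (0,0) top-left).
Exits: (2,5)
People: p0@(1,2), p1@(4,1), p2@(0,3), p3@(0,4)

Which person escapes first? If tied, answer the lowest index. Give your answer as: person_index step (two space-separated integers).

Answer: 3 3

Derivation:
Step 1: p0:(1,2)->(2,2) | p1:(4,1)->(3,1) | p2:(0,3)->(1,3) | p3:(0,4)->(1,4)
Step 2: p0:(2,2)->(2,3) | p1:(3,1)->(2,1) | p2:(1,3)->(2,3) | p3:(1,4)->(2,4)
Step 3: p0:(2,3)->(2,4) | p1:(2,1)->(2,2) | p2:(2,3)->(2,4) | p3:(2,4)->(2,5)->EXIT
Step 4: p0:(2,4)->(2,5)->EXIT | p1:(2,2)->(2,3) | p2:(2,4)->(2,5)->EXIT | p3:escaped
Step 5: p0:escaped | p1:(2,3)->(2,4) | p2:escaped | p3:escaped
Step 6: p0:escaped | p1:(2,4)->(2,5)->EXIT | p2:escaped | p3:escaped
Exit steps: [4, 6, 4, 3]
First to escape: p3 at step 3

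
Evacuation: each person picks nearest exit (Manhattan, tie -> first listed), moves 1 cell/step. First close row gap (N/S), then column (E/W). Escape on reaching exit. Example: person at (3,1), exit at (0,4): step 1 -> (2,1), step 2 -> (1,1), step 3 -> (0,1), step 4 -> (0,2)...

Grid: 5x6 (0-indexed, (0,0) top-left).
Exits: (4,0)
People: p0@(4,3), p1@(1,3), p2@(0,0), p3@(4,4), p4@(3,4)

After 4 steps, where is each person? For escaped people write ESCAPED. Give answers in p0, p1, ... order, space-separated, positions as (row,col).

Step 1: p0:(4,3)->(4,2) | p1:(1,3)->(2,3) | p2:(0,0)->(1,0) | p3:(4,4)->(4,3) | p4:(3,4)->(4,4)
Step 2: p0:(4,2)->(4,1) | p1:(2,3)->(3,3) | p2:(1,0)->(2,0) | p3:(4,3)->(4,2) | p4:(4,4)->(4,3)
Step 3: p0:(4,1)->(4,0)->EXIT | p1:(3,3)->(4,3) | p2:(2,0)->(3,0) | p3:(4,2)->(4,1) | p4:(4,3)->(4,2)
Step 4: p0:escaped | p1:(4,3)->(4,2) | p2:(3,0)->(4,0)->EXIT | p3:(4,1)->(4,0)->EXIT | p4:(4,2)->(4,1)

ESCAPED (4,2) ESCAPED ESCAPED (4,1)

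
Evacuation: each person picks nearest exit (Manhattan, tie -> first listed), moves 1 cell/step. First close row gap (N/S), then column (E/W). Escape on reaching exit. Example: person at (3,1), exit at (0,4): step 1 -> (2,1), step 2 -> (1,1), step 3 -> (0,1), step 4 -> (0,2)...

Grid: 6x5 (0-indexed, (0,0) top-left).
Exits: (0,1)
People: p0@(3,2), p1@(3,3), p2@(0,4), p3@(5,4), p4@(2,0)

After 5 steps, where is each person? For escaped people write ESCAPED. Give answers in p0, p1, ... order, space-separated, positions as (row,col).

Step 1: p0:(3,2)->(2,2) | p1:(3,3)->(2,3) | p2:(0,4)->(0,3) | p3:(5,4)->(4,4) | p4:(2,0)->(1,0)
Step 2: p0:(2,2)->(1,2) | p1:(2,3)->(1,3) | p2:(0,3)->(0,2) | p3:(4,4)->(3,4) | p4:(1,0)->(0,0)
Step 3: p0:(1,2)->(0,2) | p1:(1,3)->(0,3) | p2:(0,2)->(0,1)->EXIT | p3:(3,4)->(2,4) | p4:(0,0)->(0,1)->EXIT
Step 4: p0:(0,2)->(0,1)->EXIT | p1:(0,3)->(0,2) | p2:escaped | p3:(2,4)->(1,4) | p4:escaped
Step 5: p0:escaped | p1:(0,2)->(0,1)->EXIT | p2:escaped | p3:(1,4)->(0,4) | p4:escaped

ESCAPED ESCAPED ESCAPED (0,4) ESCAPED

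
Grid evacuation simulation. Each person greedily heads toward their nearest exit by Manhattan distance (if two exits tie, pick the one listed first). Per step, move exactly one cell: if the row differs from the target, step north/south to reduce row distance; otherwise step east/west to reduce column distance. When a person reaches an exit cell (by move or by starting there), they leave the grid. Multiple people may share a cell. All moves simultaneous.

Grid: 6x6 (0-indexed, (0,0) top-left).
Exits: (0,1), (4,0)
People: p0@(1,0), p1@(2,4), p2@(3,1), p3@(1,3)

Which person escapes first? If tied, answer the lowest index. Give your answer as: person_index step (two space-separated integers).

Step 1: p0:(1,0)->(0,0) | p1:(2,4)->(1,4) | p2:(3,1)->(4,1) | p3:(1,3)->(0,3)
Step 2: p0:(0,0)->(0,1)->EXIT | p1:(1,4)->(0,4) | p2:(4,1)->(4,0)->EXIT | p3:(0,3)->(0,2)
Step 3: p0:escaped | p1:(0,4)->(0,3) | p2:escaped | p3:(0,2)->(0,1)->EXIT
Step 4: p0:escaped | p1:(0,3)->(0,2) | p2:escaped | p3:escaped
Step 5: p0:escaped | p1:(0,2)->(0,1)->EXIT | p2:escaped | p3:escaped
Exit steps: [2, 5, 2, 3]
First to escape: p0 at step 2

Answer: 0 2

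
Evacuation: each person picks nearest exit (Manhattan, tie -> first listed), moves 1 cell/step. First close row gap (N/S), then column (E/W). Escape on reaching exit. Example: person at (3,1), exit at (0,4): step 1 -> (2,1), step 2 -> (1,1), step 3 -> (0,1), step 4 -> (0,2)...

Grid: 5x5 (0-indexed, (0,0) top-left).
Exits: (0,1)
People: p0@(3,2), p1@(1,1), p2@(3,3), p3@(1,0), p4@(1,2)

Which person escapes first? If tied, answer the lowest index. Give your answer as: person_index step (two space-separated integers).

Answer: 1 1

Derivation:
Step 1: p0:(3,2)->(2,2) | p1:(1,1)->(0,1)->EXIT | p2:(3,3)->(2,3) | p3:(1,0)->(0,0) | p4:(1,2)->(0,2)
Step 2: p0:(2,2)->(1,2) | p1:escaped | p2:(2,3)->(1,3) | p3:(0,0)->(0,1)->EXIT | p4:(0,2)->(0,1)->EXIT
Step 3: p0:(1,2)->(0,2) | p1:escaped | p2:(1,3)->(0,3) | p3:escaped | p4:escaped
Step 4: p0:(0,2)->(0,1)->EXIT | p1:escaped | p2:(0,3)->(0,2) | p3:escaped | p4:escaped
Step 5: p0:escaped | p1:escaped | p2:(0,2)->(0,1)->EXIT | p3:escaped | p4:escaped
Exit steps: [4, 1, 5, 2, 2]
First to escape: p1 at step 1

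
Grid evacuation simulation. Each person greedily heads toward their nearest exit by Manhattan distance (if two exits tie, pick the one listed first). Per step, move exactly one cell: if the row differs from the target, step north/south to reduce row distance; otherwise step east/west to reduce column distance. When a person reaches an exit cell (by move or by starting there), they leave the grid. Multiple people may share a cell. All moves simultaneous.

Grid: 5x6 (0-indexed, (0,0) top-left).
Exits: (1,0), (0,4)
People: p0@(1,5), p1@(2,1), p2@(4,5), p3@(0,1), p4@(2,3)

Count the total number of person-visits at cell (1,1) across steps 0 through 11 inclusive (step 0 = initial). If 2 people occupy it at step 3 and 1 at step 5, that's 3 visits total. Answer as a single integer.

Answer: 2

Derivation:
Step 0: p0@(1,5) p1@(2,1) p2@(4,5) p3@(0,1) p4@(2,3) -> at (1,1): 0 [-], cum=0
Step 1: p0@(0,5) p1@(1,1) p2@(3,5) p3@(1,1) p4@(1,3) -> at (1,1): 2 [p1,p3], cum=2
Step 2: p0@ESC p1@ESC p2@(2,5) p3@ESC p4@(0,3) -> at (1,1): 0 [-], cum=2
Step 3: p0@ESC p1@ESC p2@(1,5) p3@ESC p4@ESC -> at (1,1): 0 [-], cum=2
Step 4: p0@ESC p1@ESC p2@(0,5) p3@ESC p4@ESC -> at (1,1): 0 [-], cum=2
Step 5: p0@ESC p1@ESC p2@ESC p3@ESC p4@ESC -> at (1,1): 0 [-], cum=2
Total visits = 2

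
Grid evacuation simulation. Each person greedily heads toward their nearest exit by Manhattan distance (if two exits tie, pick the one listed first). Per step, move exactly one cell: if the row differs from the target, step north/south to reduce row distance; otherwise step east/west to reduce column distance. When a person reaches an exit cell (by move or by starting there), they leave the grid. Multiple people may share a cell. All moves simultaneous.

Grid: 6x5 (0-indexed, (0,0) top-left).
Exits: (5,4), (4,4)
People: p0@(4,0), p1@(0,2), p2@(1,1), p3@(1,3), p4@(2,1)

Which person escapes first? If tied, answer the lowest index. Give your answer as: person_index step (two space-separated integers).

Answer: 0 4

Derivation:
Step 1: p0:(4,0)->(4,1) | p1:(0,2)->(1,2) | p2:(1,1)->(2,1) | p3:(1,3)->(2,3) | p4:(2,1)->(3,1)
Step 2: p0:(4,1)->(4,2) | p1:(1,2)->(2,2) | p2:(2,1)->(3,1) | p3:(2,3)->(3,3) | p4:(3,1)->(4,1)
Step 3: p0:(4,2)->(4,3) | p1:(2,2)->(3,2) | p2:(3,1)->(4,1) | p3:(3,3)->(4,3) | p4:(4,1)->(4,2)
Step 4: p0:(4,3)->(4,4)->EXIT | p1:(3,2)->(4,2) | p2:(4,1)->(4,2) | p3:(4,3)->(4,4)->EXIT | p4:(4,2)->(4,3)
Step 5: p0:escaped | p1:(4,2)->(4,3) | p2:(4,2)->(4,3) | p3:escaped | p4:(4,3)->(4,4)->EXIT
Step 6: p0:escaped | p1:(4,3)->(4,4)->EXIT | p2:(4,3)->(4,4)->EXIT | p3:escaped | p4:escaped
Exit steps: [4, 6, 6, 4, 5]
First to escape: p0 at step 4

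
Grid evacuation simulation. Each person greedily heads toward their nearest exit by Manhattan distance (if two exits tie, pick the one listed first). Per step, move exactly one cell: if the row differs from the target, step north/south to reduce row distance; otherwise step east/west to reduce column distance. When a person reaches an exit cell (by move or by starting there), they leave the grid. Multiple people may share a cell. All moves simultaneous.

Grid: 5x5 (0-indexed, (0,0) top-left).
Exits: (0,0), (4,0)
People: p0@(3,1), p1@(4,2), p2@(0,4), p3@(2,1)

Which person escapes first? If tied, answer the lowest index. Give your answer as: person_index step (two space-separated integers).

Answer: 0 2

Derivation:
Step 1: p0:(3,1)->(4,1) | p1:(4,2)->(4,1) | p2:(0,4)->(0,3) | p3:(2,1)->(1,1)
Step 2: p0:(4,1)->(4,0)->EXIT | p1:(4,1)->(4,0)->EXIT | p2:(0,3)->(0,2) | p3:(1,1)->(0,1)
Step 3: p0:escaped | p1:escaped | p2:(0,2)->(0,1) | p3:(0,1)->(0,0)->EXIT
Step 4: p0:escaped | p1:escaped | p2:(0,1)->(0,0)->EXIT | p3:escaped
Exit steps: [2, 2, 4, 3]
First to escape: p0 at step 2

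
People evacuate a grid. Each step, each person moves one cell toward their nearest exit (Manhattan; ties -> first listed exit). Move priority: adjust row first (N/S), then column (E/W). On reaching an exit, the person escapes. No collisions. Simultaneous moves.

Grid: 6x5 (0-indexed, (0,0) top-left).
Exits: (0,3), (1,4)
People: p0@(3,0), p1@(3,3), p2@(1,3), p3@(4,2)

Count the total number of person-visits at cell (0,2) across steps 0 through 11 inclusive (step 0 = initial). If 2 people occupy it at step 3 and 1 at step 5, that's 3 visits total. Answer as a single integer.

Step 0: p0@(3,0) p1@(3,3) p2@(1,3) p3@(4,2) -> at (0,2): 0 [-], cum=0
Step 1: p0@(2,0) p1@(2,3) p2@ESC p3@(3,2) -> at (0,2): 0 [-], cum=0
Step 2: p0@(1,0) p1@(1,3) p2@ESC p3@(2,2) -> at (0,2): 0 [-], cum=0
Step 3: p0@(0,0) p1@ESC p2@ESC p3@(1,2) -> at (0,2): 0 [-], cum=0
Step 4: p0@(0,1) p1@ESC p2@ESC p3@(0,2) -> at (0,2): 1 [p3], cum=1
Step 5: p0@(0,2) p1@ESC p2@ESC p3@ESC -> at (0,2): 1 [p0], cum=2
Step 6: p0@ESC p1@ESC p2@ESC p3@ESC -> at (0,2): 0 [-], cum=2
Total visits = 2

Answer: 2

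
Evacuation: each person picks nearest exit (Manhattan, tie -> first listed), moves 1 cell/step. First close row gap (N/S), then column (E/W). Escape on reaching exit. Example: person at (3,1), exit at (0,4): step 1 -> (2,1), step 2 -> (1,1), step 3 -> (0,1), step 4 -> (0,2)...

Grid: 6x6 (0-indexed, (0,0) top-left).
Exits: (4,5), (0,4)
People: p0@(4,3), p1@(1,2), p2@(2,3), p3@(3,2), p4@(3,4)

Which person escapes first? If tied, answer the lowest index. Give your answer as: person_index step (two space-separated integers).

Answer: 0 2

Derivation:
Step 1: p0:(4,3)->(4,4) | p1:(1,2)->(0,2) | p2:(2,3)->(1,3) | p3:(3,2)->(4,2) | p4:(3,4)->(4,4)
Step 2: p0:(4,4)->(4,5)->EXIT | p1:(0,2)->(0,3) | p2:(1,3)->(0,3) | p3:(4,2)->(4,3) | p4:(4,4)->(4,5)->EXIT
Step 3: p0:escaped | p1:(0,3)->(0,4)->EXIT | p2:(0,3)->(0,4)->EXIT | p3:(4,3)->(4,4) | p4:escaped
Step 4: p0:escaped | p1:escaped | p2:escaped | p3:(4,4)->(4,5)->EXIT | p4:escaped
Exit steps: [2, 3, 3, 4, 2]
First to escape: p0 at step 2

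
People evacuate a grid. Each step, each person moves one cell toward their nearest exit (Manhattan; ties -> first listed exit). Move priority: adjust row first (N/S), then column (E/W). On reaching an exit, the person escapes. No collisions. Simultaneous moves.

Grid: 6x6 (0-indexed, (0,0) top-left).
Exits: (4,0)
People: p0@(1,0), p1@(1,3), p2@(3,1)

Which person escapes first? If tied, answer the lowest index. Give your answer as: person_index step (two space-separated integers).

Answer: 2 2

Derivation:
Step 1: p0:(1,0)->(2,0) | p1:(1,3)->(2,3) | p2:(3,1)->(4,1)
Step 2: p0:(2,0)->(3,0) | p1:(2,3)->(3,3) | p2:(4,1)->(4,0)->EXIT
Step 3: p0:(3,0)->(4,0)->EXIT | p1:(3,3)->(4,3) | p2:escaped
Step 4: p0:escaped | p1:(4,3)->(4,2) | p2:escaped
Step 5: p0:escaped | p1:(4,2)->(4,1) | p2:escaped
Step 6: p0:escaped | p1:(4,1)->(4,0)->EXIT | p2:escaped
Exit steps: [3, 6, 2]
First to escape: p2 at step 2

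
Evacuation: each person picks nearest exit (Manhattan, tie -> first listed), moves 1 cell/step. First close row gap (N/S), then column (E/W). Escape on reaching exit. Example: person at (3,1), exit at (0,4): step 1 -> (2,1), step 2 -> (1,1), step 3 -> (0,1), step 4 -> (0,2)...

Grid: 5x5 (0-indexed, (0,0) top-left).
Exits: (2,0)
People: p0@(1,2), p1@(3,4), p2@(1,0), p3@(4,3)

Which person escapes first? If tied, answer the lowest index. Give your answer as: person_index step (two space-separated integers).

Answer: 2 1

Derivation:
Step 1: p0:(1,2)->(2,2) | p1:(3,4)->(2,4) | p2:(1,0)->(2,0)->EXIT | p3:(4,3)->(3,3)
Step 2: p0:(2,2)->(2,1) | p1:(2,4)->(2,3) | p2:escaped | p3:(3,3)->(2,3)
Step 3: p0:(2,1)->(2,0)->EXIT | p1:(2,3)->(2,2) | p2:escaped | p3:(2,3)->(2,2)
Step 4: p0:escaped | p1:(2,2)->(2,1) | p2:escaped | p3:(2,2)->(2,1)
Step 5: p0:escaped | p1:(2,1)->(2,0)->EXIT | p2:escaped | p3:(2,1)->(2,0)->EXIT
Exit steps: [3, 5, 1, 5]
First to escape: p2 at step 1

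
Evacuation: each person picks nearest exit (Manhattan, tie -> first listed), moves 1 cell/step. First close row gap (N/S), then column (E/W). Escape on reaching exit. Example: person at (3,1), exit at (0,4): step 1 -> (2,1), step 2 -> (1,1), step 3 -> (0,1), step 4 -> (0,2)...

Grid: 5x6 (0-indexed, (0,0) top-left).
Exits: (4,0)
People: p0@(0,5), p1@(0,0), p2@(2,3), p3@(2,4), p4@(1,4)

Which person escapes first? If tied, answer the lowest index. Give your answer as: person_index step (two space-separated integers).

Answer: 1 4

Derivation:
Step 1: p0:(0,5)->(1,5) | p1:(0,0)->(1,0) | p2:(2,3)->(3,3) | p3:(2,4)->(3,4) | p4:(1,4)->(2,4)
Step 2: p0:(1,5)->(2,5) | p1:(1,0)->(2,0) | p2:(3,3)->(4,3) | p3:(3,4)->(4,4) | p4:(2,4)->(3,4)
Step 3: p0:(2,5)->(3,5) | p1:(2,0)->(3,0) | p2:(4,3)->(4,2) | p3:(4,4)->(4,3) | p4:(3,4)->(4,4)
Step 4: p0:(3,5)->(4,5) | p1:(3,0)->(4,0)->EXIT | p2:(4,2)->(4,1) | p3:(4,3)->(4,2) | p4:(4,4)->(4,3)
Step 5: p0:(4,5)->(4,4) | p1:escaped | p2:(4,1)->(4,0)->EXIT | p3:(4,2)->(4,1) | p4:(4,3)->(4,2)
Step 6: p0:(4,4)->(4,3) | p1:escaped | p2:escaped | p3:(4,1)->(4,0)->EXIT | p4:(4,2)->(4,1)
Step 7: p0:(4,3)->(4,2) | p1:escaped | p2:escaped | p3:escaped | p4:(4,1)->(4,0)->EXIT
Step 8: p0:(4,2)->(4,1) | p1:escaped | p2:escaped | p3:escaped | p4:escaped
Step 9: p0:(4,1)->(4,0)->EXIT | p1:escaped | p2:escaped | p3:escaped | p4:escaped
Exit steps: [9, 4, 5, 6, 7]
First to escape: p1 at step 4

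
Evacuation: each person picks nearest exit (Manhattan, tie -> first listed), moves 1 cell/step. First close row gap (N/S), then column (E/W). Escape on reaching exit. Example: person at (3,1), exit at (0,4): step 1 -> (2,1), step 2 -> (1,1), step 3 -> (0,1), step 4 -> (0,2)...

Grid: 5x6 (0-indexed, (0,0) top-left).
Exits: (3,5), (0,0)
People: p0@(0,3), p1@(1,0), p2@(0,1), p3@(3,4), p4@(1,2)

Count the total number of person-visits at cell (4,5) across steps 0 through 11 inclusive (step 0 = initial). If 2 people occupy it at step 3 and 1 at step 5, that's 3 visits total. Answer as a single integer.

Answer: 0

Derivation:
Step 0: p0@(0,3) p1@(1,0) p2@(0,1) p3@(3,4) p4@(1,2) -> at (4,5): 0 [-], cum=0
Step 1: p0@(0,2) p1@ESC p2@ESC p3@ESC p4@(0,2) -> at (4,5): 0 [-], cum=0
Step 2: p0@(0,1) p1@ESC p2@ESC p3@ESC p4@(0,1) -> at (4,5): 0 [-], cum=0
Step 3: p0@ESC p1@ESC p2@ESC p3@ESC p4@ESC -> at (4,5): 0 [-], cum=0
Total visits = 0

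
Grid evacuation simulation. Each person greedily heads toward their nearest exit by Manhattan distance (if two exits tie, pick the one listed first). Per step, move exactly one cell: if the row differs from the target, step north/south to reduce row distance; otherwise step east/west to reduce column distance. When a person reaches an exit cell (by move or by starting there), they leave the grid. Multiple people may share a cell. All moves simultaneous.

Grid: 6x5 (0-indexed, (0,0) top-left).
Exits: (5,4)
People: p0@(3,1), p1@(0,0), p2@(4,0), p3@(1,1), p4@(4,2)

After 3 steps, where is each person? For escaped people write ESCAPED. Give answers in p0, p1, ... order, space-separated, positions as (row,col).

Step 1: p0:(3,1)->(4,1) | p1:(0,0)->(1,0) | p2:(4,0)->(5,0) | p3:(1,1)->(2,1) | p4:(4,2)->(5,2)
Step 2: p0:(4,1)->(5,1) | p1:(1,0)->(2,0) | p2:(5,0)->(5,1) | p3:(2,1)->(3,1) | p4:(5,2)->(5,3)
Step 3: p0:(5,1)->(5,2) | p1:(2,0)->(3,0) | p2:(5,1)->(5,2) | p3:(3,1)->(4,1) | p4:(5,3)->(5,4)->EXIT

(5,2) (3,0) (5,2) (4,1) ESCAPED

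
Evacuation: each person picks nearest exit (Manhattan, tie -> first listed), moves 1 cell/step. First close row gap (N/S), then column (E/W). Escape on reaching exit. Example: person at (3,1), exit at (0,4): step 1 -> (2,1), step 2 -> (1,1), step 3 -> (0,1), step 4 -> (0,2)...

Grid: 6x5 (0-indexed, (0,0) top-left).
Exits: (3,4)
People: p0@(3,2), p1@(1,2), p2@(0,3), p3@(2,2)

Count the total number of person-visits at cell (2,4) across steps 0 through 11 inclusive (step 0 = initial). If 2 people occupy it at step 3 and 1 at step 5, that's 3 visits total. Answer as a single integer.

Answer: 0

Derivation:
Step 0: p0@(3,2) p1@(1,2) p2@(0,3) p3@(2,2) -> at (2,4): 0 [-], cum=0
Step 1: p0@(3,3) p1@(2,2) p2@(1,3) p3@(3,2) -> at (2,4): 0 [-], cum=0
Step 2: p0@ESC p1@(3,2) p2@(2,3) p3@(3,3) -> at (2,4): 0 [-], cum=0
Step 3: p0@ESC p1@(3,3) p2@(3,3) p3@ESC -> at (2,4): 0 [-], cum=0
Step 4: p0@ESC p1@ESC p2@ESC p3@ESC -> at (2,4): 0 [-], cum=0
Total visits = 0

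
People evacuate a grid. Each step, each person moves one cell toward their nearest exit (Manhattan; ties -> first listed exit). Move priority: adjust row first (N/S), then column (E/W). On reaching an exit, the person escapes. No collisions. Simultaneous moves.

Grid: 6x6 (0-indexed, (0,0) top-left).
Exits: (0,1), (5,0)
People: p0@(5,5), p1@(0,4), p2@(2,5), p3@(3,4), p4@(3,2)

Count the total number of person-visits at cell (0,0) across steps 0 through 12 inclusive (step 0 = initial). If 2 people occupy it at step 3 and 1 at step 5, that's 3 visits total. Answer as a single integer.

Answer: 0

Derivation:
Step 0: p0@(5,5) p1@(0,4) p2@(2,5) p3@(3,4) p4@(3,2) -> at (0,0): 0 [-], cum=0
Step 1: p0@(5,4) p1@(0,3) p2@(1,5) p3@(2,4) p4@(2,2) -> at (0,0): 0 [-], cum=0
Step 2: p0@(5,3) p1@(0,2) p2@(0,5) p3@(1,4) p4@(1,2) -> at (0,0): 0 [-], cum=0
Step 3: p0@(5,2) p1@ESC p2@(0,4) p3@(0,4) p4@(0,2) -> at (0,0): 0 [-], cum=0
Step 4: p0@(5,1) p1@ESC p2@(0,3) p3@(0,3) p4@ESC -> at (0,0): 0 [-], cum=0
Step 5: p0@ESC p1@ESC p2@(0,2) p3@(0,2) p4@ESC -> at (0,0): 0 [-], cum=0
Step 6: p0@ESC p1@ESC p2@ESC p3@ESC p4@ESC -> at (0,0): 0 [-], cum=0
Total visits = 0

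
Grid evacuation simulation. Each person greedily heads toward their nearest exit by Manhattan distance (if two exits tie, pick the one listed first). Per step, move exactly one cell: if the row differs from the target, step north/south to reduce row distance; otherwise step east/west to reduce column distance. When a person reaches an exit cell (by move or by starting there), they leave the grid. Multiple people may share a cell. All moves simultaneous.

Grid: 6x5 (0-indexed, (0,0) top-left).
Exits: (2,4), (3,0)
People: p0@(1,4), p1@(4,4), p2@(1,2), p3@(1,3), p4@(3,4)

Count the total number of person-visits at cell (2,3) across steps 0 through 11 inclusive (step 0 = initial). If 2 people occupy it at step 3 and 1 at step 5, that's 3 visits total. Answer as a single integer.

Step 0: p0@(1,4) p1@(4,4) p2@(1,2) p3@(1,3) p4@(3,4) -> at (2,3): 0 [-], cum=0
Step 1: p0@ESC p1@(3,4) p2@(2,2) p3@(2,3) p4@ESC -> at (2,3): 1 [p3], cum=1
Step 2: p0@ESC p1@ESC p2@(2,3) p3@ESC p4@ESC -> at (2,3): 1 [p2], cum=2
Step 3: p0@ESC p1@ESC p2@ESC p3@ESC p4@ESC -> at (2,3): 0 [-], cum=2
Total visits = 2

Answer: 2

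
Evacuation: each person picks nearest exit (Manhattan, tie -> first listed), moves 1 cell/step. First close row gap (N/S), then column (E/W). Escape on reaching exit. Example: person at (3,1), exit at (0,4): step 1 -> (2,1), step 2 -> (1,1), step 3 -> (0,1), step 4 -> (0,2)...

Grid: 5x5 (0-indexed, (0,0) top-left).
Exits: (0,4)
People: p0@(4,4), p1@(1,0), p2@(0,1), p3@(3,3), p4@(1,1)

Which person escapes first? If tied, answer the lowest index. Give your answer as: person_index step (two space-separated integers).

Step 1: p0:(4,4)->(3,4) | p1:(1,0)->(0,0) | p2:(0,1)->(0,2) | p3:(3,3)->(2,3) | p4:(1,1)->(0,1)
Step 2: p0:(3,4)->(2,4) | p1:(0,0)->(0,1) | p2:(0,2)->(0,3) | p3:(2,3)->(1,3) | p4:(0,1)->(0,2)
Step 3: p0:(2,4)->(1,4) | p1:(0,1)->(0,2) | p2:(0,3)->(0,4)->EXIT | p3:(1,3)->(0,3) | p4:(0,2)->(0,3)
Step 4: p0:(1,4)->(0,4)->EXIT | p1:(0,2)->(0,3) | p2:escaped | p3:(0,3)->(0,4)->EXIT | p4:(0,3)->(0,4)->EXIT
Step 5: p0:escaped | p1:(0,3)->(0,4)->EXIT | p2:escaped | p3:escaped | p4:escaped
Exit steps: [4, 5, 3, 4, 4]
First to escape: p2 at step 3

Answer: 2 3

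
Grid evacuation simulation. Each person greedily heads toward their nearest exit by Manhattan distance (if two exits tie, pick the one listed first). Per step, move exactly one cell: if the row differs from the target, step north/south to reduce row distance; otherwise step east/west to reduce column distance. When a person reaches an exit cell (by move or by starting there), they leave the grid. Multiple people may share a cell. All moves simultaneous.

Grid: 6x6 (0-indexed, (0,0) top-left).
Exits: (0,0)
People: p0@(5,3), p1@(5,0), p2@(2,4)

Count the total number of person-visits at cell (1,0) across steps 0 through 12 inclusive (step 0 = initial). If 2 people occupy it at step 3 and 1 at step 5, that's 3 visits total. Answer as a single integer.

Step 0: p0@(5,3) p1@(5,0) p2@(2,4) -> at (1,0): 0 [-], cum=0
Step 1: p0@(4,3) p1@(4,0) p2@(1,4) -> at (1,0): 0 [-], cum=0
Step 2: p0@(3,3) p1@(3,0) p2@(0,4) -> at (1,0): 0 [-], cum=0
Step 3: p0@(2,3) p1@(2,0) p2@(0,3) -> at (1,0): 0 [-], cum=0
Step 4: p0@(1,3) p1@(1,0) p2@(0,2) -> at (1,0): 1 [p1], cum=1
Step 5: p0@(0,3) p1@ESC p2@(0,1) -> at (1,0): 0 [-], cum=1
Step 6: p0@(0,2) p1@ESC p2@ESC -> at (1,0): 0 [-], cum=1
Step 7: p0@(0,1) p1@ESC p2@ESC -> at (1,0): 0 [-], cum=1
Step 8: p0@ESC p1@ESC p2@ESC -> at (1,0): 0 [-], cum=1
Total visits = 1

Answer: 1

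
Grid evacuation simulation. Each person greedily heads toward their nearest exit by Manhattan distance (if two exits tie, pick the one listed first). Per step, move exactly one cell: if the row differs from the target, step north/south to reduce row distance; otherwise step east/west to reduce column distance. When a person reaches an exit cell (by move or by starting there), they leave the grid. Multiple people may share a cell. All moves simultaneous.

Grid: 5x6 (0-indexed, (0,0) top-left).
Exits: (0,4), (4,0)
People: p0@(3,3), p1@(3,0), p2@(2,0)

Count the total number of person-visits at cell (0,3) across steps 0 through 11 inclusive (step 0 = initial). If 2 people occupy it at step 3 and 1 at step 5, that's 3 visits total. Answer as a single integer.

Answer: 1

Derivation:
Step 0: p0@(3,3) p1@(3,0) p2@(2,0) -> at (0,3): 0 [-], cum=0
Step 1: p0@(2,3) p1@ESC p2@(3,0) -> at (0,3): 0 [-], cum=0
Step 2: p0@(1,3) p1@ESC p2@ESC -> at (0,3): 0 [-], cum=0
Step 3: p0@(0,3) p1@ESC p2@ESC -> at (0,3): 1 [p0], cum=1
Step 4: p0@ESC p1@ESC p2@ESC -> at (0,3): 0 [-], cum=1
Total visits = 1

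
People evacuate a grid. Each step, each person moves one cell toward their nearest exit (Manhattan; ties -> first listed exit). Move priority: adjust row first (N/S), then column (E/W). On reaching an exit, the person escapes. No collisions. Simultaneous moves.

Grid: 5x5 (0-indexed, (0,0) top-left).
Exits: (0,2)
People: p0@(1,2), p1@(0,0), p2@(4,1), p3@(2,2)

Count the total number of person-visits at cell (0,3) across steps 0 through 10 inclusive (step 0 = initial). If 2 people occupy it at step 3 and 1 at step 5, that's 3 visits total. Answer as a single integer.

Step 0: p0@(1,2) p1@(0,0) p2@(4,1) p3@(2,2) -> at (0,3): 0 [-], cum=0
Step 1: p0@ESC p1@(0,1) p2@(3,1) p3@(1,2) -> at (0,3): 0 [-], cum=0
Step 2: p0@ESC p1@ESC p2@(2,1) p3@ESC -> at (0,3): 0 [-], cum=0
Step 3: p0@ESC p1@ESC p2@(1,1) p3@ESC -> at (0,3): 0 [-], cum=0
Step 4: p0@ESC p1@ESC p2@(0,1) p3@ESC -> at (0,3): 0 [-], cum=0
Step 5: p0@ESC p1@ESC p2@ESC p3@ESC -> at (0,3): 0 [-], cum=0
Total visits = 0

Answer: 0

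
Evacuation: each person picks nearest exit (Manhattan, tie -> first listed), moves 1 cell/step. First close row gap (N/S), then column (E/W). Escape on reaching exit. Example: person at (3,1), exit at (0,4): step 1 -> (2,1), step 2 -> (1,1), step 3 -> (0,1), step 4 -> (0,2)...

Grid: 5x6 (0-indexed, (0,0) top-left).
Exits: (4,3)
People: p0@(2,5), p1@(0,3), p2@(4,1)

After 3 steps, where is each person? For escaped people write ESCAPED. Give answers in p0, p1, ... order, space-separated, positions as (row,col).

Step 1: p0:(2,5)->(3,5) | p1:(0,3)->(1,3) | p2:(4,1)->(4,2)
Step 2: p0:(3,5)->(4,5) | p1:(1,3)->(2,3) | p2:(4,2)->(4,3)->EXIT
Step 3: p0:(4,5)->(4,4) | p1:(2,3)->(3,3) | p2:escaped

(4,4) (3,3) ESCAPED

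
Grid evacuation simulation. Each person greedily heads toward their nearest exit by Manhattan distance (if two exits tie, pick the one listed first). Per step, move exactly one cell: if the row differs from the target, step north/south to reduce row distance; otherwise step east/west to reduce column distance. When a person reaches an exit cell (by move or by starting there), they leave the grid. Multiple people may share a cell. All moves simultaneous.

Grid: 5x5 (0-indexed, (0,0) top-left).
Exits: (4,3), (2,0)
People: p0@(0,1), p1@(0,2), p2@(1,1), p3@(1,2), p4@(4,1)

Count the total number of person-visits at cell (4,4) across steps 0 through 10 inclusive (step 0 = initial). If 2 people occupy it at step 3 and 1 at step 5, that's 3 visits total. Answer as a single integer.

Step 0: p0@(0,1) p1@(0,2) p2@(1,1) p3@(1,2) p4@(4,1) -> at (4,4): 0 [-], cum=0
Step 1: p0@(1,1) p1@(1,2) p2@(2,1) p3@(2,2) p4@(4,2) -> at (4,4): 0 [-], cum=0
Step 2: p0@(2,1) p1@(2,2) p2@ESC p3@(2,1) p4@ESC -> at (4,4): 0 [-], cum=0
Step 3: p0@ESC p1@(2,1) p2@ESC p3@ESC p4@ESC -> at (4,4): 0 [-], cum=0
Step 4: p0@ESC p1@ESC p2@ESC p3@ESC p4@ESC -> at (4,4): 0 [-], cum=0
Total visits = 0

Answer: 0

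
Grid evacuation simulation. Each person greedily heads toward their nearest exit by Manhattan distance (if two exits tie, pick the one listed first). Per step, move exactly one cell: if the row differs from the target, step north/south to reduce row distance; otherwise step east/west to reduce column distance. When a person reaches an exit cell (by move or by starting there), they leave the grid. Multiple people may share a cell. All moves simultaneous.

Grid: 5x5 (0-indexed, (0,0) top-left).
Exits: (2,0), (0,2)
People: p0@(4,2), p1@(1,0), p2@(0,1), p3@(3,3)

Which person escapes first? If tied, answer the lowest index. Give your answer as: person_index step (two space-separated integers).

Answer: 1 1

Derivation:
Step 1: p0:(4,2)->(3,2) | p1:(1,0)->(2,0)->EXIT | p2:(0,1)->(0,2)->EXIT | p3:(3,3)->(2,3)
Step 2: p0:(3,2)->(2,2) | p1:escaped | p2:escaped | p3:(2,3)->(2,2)
Step 3: p0:(2,2)->(2,1) | p1:escaped | p2:escaped | p3:(2,2)->(2,1)
Step 4: p0:(2,1)->(2,0)->EXIT | p1:escaped | p2:escaped | p3:(2,1)->(2,0)->EXIT
Exit steps: [4, 1, 1, 4]
First to escape: p1 at step 1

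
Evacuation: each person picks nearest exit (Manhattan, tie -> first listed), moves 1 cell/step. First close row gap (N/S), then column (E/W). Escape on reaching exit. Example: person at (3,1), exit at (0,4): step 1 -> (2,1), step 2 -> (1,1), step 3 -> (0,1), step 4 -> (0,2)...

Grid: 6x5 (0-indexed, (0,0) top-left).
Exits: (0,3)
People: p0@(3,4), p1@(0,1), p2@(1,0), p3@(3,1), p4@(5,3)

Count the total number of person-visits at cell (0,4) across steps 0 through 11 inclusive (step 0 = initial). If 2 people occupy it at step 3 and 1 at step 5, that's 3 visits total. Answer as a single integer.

Step 0: p0@(3,4) p1@(0,1) p2@(1,0) p3@(3,1) p4@(5,3) -> at (0,4): 0 [-], cum=0
Step 1: p0@(2,4) p1@(0,2) p2@(0,0) p3@(2,1) p4@(4,3) -> at (0,4): 0 [-], cum=0
Step 2: p0@(1,4) p1@ESC p2@(0,1) p3@(1,1) p4@(3,3) -> at (0,4): 0 [-], cum=0
Step 3: p0@(0,4) p1@ESC p2@(0,2) p3@(0,1) p4@(2,3) -> at (0,4): 1 [p0], cum=1
Step 4: p0@ESC p1@ESC p2@ESC p3@(0,2) p4@(1,3) -> at (0,4): 0 [-], cum=1
Step 5: p0@ESC p1@ESC p2@ESC p3@ESC p4@ESC -> at (0,4): 0 [-], cum=1
Total visits = 1

Answer: 1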